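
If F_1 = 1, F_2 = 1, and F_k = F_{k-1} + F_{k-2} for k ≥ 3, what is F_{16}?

Iterating the recurrence up to F_{12} = 144 and F_{11} = 89:
F_{13} = F_{12} + F_{11} = 144 + 89 = 233
F_{14} = F_{13} + F_{12} = 233 + 144 = 377
F_{15} = F_{14} + F_{13} = 377 + 233 = 610
F_{16} = F_{15} + F_{14} = 610 + 377 = 987

987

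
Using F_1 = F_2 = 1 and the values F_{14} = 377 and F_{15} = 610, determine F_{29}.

514229

By F_{2k+1} = F_k² + F_{k+1}²: F_{29} = 377² + 610² = 142129 + 372100 = 514229.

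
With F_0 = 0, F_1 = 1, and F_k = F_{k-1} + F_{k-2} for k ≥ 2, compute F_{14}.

377

Iterating the recurrence up to F_{10} = 55 and F_{9} = 34:
F_{11} = F_{10} + F_{9} = 55 + 34 = 89
F_{12} = F_{11} + F_{10} = 89 + 55 = 144
F_{13} = F_{12} + F_{11} = 144 + 89 = 233
F_{14} = F_{13} + F_{12} = 233 + 144 = 377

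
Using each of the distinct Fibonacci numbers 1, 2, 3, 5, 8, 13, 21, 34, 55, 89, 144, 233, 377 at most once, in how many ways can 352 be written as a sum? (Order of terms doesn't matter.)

9

Each representation comes from the Zeckendorf form by replacing some F_k with F_{k−1} + F_{k−2} where possible.
352 = 233+89+21+8+1 = 233+89+21+5+3+1 = 233+55+34+21+8+1 = 233+89+13+8+5+3+1 = 233+55+34+21+5+3+1 = … (4 more), for 9 in all.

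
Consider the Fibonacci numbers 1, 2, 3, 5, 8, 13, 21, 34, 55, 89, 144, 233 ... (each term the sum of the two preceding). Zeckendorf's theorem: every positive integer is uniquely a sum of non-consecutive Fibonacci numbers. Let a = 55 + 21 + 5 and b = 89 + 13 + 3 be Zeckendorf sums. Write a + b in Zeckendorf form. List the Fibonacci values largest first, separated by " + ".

The two numbers are 81 and 105, so their sum is 186.
186 − 144 = 42
42 − 34 = 8
8 − 8 = 0

144 + 34 + 8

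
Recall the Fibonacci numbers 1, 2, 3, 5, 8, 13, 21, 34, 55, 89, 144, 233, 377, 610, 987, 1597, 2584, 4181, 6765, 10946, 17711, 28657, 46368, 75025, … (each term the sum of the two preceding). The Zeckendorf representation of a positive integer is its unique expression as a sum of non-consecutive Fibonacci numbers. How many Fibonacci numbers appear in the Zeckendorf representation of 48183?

7

Repeatedly subtract the largest Fibonacci number that fits:
46368 ≤ 48183 < 75025, so take 46368; remainder 1815
1597 ≤ 1815 < 2584, so take 1597; remainder 218
144 ≤ 218 < 233, so take 144; remainder 74
55 ≤ 74 < 89, so take 55; remainder 19
13 ≤ 19 < 21, so take 13; remainder 6
5 ≤ 6 < 8, so take 5; remainder 1
1 ≤ 1 < 2, so take 1; remainder 0
48183 = 46368 + 1597 + 144 + 55 + 13 + 5 + 1, which has 7 terms.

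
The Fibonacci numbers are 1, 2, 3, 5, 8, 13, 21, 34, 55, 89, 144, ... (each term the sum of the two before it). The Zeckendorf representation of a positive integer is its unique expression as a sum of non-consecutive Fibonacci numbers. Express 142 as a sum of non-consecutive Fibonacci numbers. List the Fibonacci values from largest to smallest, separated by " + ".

Greedily peel off the largest Fibonacci term at each step:
largest Fibonacci ≤ 142 is 89; 142 − 89 = 53
largest Fibonacci ≤ 53 is 34; 53 − 34 = 19
largest Fibonacci ≤ 19 is 13; 19 − 13 = 6
largest Fibonacci ≤ 6 is 5; 6 − 5 = 1
largest Fibonacci ≤ 1 is 1; 1 − 1 = 0
So 142 = 89 + 34 + 13 + 5 + 1, with no two terms consecutive in the sequence.

89 + 34 + 13 + 5 + 1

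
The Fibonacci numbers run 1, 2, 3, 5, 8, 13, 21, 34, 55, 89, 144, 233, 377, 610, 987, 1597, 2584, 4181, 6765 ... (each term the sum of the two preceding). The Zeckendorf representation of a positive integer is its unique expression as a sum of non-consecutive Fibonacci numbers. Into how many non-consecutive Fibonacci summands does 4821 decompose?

5

take 4181 (≤ 4821); 4821 − 4181 = 640
take 610 (≤ 640); 640 − 610 = 30
take 21 (≤ 30); 30 − 21 = 9
take 8 (≤ 9); 9 − 8 = 1
take 1 (≤ 1); 1 − 1 = 0
4821 = 4181 + 610 + 21 + 8 + 1, which has 5 terms.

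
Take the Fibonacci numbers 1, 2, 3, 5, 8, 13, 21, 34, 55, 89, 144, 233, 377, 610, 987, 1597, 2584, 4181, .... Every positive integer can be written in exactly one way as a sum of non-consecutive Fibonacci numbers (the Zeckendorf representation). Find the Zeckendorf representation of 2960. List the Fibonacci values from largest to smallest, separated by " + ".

2584 + 233 + 89 + 34 + 13 + 5 + 2

Repeatedly subtract the largest Fibonacci number that fits:
take 2584 (≤ 2960); 2960 − 2584 = 376
take 233 (≤ 376); 376 − 233 = 143
take 89 (≤ 143); 143 − 89 = 54
take 34 (≤ 54); 54 − 34 = 20
take 13 (≤ 20); 20 − 13 = 7
take 5 (≤ 7); 7 − 5 = 2
take 2 (≤ 2); 2 − 2 = 0
So 2960 = 2584 + 233 + 89 + 34 + 13 + 5 + 2, with no two terms consecutive in the sequence.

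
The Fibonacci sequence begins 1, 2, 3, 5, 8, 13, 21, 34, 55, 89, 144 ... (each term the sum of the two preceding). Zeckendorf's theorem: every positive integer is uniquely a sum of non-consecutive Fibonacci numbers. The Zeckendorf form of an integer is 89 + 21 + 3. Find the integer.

113

89 + 21 + 3 = 113.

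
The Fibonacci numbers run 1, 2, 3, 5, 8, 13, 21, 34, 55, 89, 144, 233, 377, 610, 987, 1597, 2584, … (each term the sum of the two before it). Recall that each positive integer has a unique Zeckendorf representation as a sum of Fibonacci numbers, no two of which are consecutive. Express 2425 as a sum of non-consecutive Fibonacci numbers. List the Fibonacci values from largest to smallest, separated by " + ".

1597 + 610 + 144 + 55 + 13 + 5 + 1

Greedy algorithm:
subtract 1597 from 2425: 828 remains
subtract 610 from 828: 218 remains
subtract 144 from 218: 74 remains
subtract 55 from 74: 19 remains
subtract 13 from 19: 6 remains
subtract 5 from 6: 1 remains
subtract 1 from 1: 0 remains
So 2425 = 1597 + 610 + 144 + 55 + 13 + 5 + 1, with no two terms consecutive in the sequence.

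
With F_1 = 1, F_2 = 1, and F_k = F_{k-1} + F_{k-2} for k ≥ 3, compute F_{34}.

Iterating the recurrence up to F_{29} = 514229 and F_{28} = 317811:
F_{30} = F_{29} + F_{28} = 514229 + 317811 = 832040
F_{31} = F_{30} + F_{29} = 832040 + 514229 = 1346269
F_{32} = F_{31} + F_{30} = 1346269 + 832040 = 2178309
F_{33} = F_{32} + F_{31} = 2178309 + 1346269 = 3524578
F_{34} = F_{33} + F_{32} = 3524578 + 2178309 = 5702887

5702887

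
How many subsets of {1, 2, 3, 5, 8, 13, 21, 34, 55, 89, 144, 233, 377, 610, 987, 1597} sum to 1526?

21

1526 = 987+377+144+13+5 = 987+377+144+13+3+2 = 987+377+89+55+13+5 = 987+377+144+8+5+3+2 = 987+377+89+55+13+3+2 = … (16 more), for 21 in all.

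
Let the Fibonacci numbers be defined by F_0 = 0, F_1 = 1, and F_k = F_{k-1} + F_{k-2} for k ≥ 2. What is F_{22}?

Iterating the recurrence up to F_{17} = 1597 and F_{16} = 987:
F_{18} = F_{17} + F_{16} = 1597 + 987 = 2584
F_{19} = F_{18} + F_{17} = 2584 + 1597 = 4181
F_{20} = F_{19} + F_{18} = 4181 + 2584 = 6765
F_{21} = F_{20} + F_{19} = 6765 + 4181 = 10946
F_{22} = F_{21} + F_{20} = 10946 + 6765 = 17711

17711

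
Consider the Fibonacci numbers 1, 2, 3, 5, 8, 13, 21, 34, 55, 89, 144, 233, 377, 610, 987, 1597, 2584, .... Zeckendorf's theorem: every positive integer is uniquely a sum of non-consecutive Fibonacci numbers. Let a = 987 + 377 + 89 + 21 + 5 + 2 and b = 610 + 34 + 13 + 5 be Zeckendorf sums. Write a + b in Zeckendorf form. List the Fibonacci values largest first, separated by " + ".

The two numbers are 1481 and 662, so their sum is 2143.
Greedy algorithm:
2143: greatest Fibonacci not exceeding it is 1597, leaving 546
546: greatest Fibonacci not exceeding it is 377, leaving 169
169: greatest Fibonacci not exceeding it is 144, leaving 25
25: greatest Fibonacci not exceeding it is 21, leaving 4
4: greatest Fibonacci not exceeding it is 3, leaving 1
1: greatest Fibonacci not exceeding it is 1, leaving 0

1597 + 377 + 144 + 21 + 3 + 1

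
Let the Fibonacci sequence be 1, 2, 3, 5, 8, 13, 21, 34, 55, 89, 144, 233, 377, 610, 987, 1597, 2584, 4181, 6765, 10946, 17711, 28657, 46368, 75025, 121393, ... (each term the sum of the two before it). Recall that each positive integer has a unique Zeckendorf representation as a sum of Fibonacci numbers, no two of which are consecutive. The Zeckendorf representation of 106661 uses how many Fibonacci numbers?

6

Greedy algorithm:
largest Fibonacci ≤ 106661 is 75025; 106661 − 75025 = 31636
largest Fibonacci ≤ 31636 is 28657; 31636 − 28657 = 2979
largest Fibonacci ≤ 2979 is 2584; 2979 − 2584 = 395
largest Fibonacci ≤ 395 is 377; 395 − 377 = 18
largest Fibonacci ≤ 18 is 13; 18 − 13 = 5
largest Fibonacci ≤ 5 is 5; 5 − 5 = 0
106661 = 75025 + 28657 + 2584 + 377 + 13 + 5, which has 6 terms.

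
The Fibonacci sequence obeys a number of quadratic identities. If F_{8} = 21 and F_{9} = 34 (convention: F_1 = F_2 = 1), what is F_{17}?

1597

By F_{2k+1} = F_k² + F_{k+1}²: F_{17} = 21² + 34² = 441 + 1156 = 1597.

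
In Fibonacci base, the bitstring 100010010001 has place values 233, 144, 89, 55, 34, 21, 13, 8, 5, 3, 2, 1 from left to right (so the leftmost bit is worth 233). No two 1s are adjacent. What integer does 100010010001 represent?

276

Summing the place values of the 1 bits: 233 + 34 + 8 + 1 = 276.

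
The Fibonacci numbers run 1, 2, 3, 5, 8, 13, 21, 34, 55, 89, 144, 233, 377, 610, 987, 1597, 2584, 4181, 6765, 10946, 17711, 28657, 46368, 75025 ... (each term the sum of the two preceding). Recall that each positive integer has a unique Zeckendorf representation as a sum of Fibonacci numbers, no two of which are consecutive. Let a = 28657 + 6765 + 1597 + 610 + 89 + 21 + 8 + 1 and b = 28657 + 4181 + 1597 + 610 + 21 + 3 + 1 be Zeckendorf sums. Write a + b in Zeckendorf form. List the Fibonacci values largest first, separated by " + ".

The two numbers are 37748 and 35070, so their sum is 72818.
take 46368 (≤ 72818); 72818 − 46368 = 26450
take 17711 (≤ 26450); 26450 − 17711 = 8739
take 6765 (≤ 8739); 8739 − 6765 = 1974
take 1597 (≤ 1974); 1974 − 1597 = 377
take 377 (≤ 377); 377 − 377 = 0

46368 + 17711 + 6765 + 1597 + 377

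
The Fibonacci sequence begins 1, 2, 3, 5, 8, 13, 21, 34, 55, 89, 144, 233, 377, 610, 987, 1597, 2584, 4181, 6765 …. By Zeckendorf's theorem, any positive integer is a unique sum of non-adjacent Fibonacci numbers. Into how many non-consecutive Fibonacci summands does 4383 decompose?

4181 ≤ 4383 < 6765, so take 4181; remainder 202
144 ≤ 202 < 233, so take 144; remainder 58
55 ≤ 58 < 89, so take 55; remainder 3
3 ≤ 3 < 5, so take 3; remainder 0
4383 = 4181 + 144 + 55 + 3, which has 4 terms.

4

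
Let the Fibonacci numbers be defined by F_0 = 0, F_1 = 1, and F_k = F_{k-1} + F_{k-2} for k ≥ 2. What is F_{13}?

233

Iterating the recurrence up to F_{5} = 5 and F_{4} = 3:
F_{6} = F_{5} + F_{4} = 5 + 3 = 8
F_{7} = F_{6} + F_{5} = 8 + 5 = 13
F_{8} = F_{7} + F_{6} = 13 + 8 = 21
F_{9} = F_{8} + F_{7} = 21 + 13 = 34
F_{10} = F_{9} + F_{8} = 34 + 21 = 55
F_{11} = F_{10} + F_{9} = 55 + 34 = 89
F_{12} = F_{11} + F_{10} = 89 + 55 = 144
F_{13} = F_{12} + F_{11} = 144 + 89 = 233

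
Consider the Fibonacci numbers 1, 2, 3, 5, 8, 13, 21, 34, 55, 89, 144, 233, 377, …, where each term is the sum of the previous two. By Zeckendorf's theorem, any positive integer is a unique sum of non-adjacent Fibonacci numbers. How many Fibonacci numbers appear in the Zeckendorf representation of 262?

Greedy algorithm:
262 − 233 = 29
29 − 21 = 8
8 − 8 = 0
262 = 233 + 21 + 8, which has 3 terms.

3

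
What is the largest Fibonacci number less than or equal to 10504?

6765

6765 ≤ 10504 < 10946, so the largest Fibonacci number not exceeding 10504 is 6765.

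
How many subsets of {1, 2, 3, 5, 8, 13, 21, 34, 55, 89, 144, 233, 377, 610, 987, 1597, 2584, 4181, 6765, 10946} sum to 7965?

Each representation comes from the Zeckendorf form by replacing some F_k with F_{k−1} + F_{k−2} where possible.
7965 = 6765+987+144+55+13+1 = 6765+987+144+55+8+5+1 = 6765+987+144+34+21+13+1 = … (51 more), for 54 in all.

54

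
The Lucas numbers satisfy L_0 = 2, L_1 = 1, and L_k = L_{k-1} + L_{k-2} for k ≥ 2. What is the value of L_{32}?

Iterating the recurrence up to L_{25} = 167761 and L_{24} = 103682:
L_{26} = L_{25} + L_{24} = 167761 + 103682 = 271443
L_{27} = L_{26} + L_{25} = 271443 + 167761 = 439204
L_{28} = L_{27} + L_{26} = 439204 + 271443 = 710647
L_{29} = L_{28} + L_{27} = 710647 + 439204 = 1149851
L_{30} = L_{29} + L_{28} = 1149851 + 710647 = 1860498
L_{31} = L_{30} + L_{29} = 1860498 + 1149851 = 3010349
L_{32} = L_{31} + L_{30} = 3010349 + 1860498 = 4870847

4870847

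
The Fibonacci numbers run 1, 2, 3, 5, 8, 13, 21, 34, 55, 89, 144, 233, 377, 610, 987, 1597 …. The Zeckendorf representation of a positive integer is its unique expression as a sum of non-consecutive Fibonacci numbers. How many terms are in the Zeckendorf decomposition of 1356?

5

Repeatedly subtract the largest Fibonacci number that fits:
take 987 (≤ 1356); 1356 − 987 = 369
take 233 (≤ 369); 369 − 233 = 136
take 89 (≤ 136); 136 − 89 = 47
take 34 (≤ 47); 47 − 34 = 13
take 13 (≤ 13); 13 − 13 = 0
1356 = 987 + 233 + 89 + 34 + 13, which has 5 terms.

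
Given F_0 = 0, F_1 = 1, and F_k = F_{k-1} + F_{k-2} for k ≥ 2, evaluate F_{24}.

Iterating the recurrence up to F_{17} = 1597 and F_{16} = 987:
F_{18} = F_{17} + F_{16} = 1597 + 987 = 2584
F_{19} = F_{18} + F_{17} = 2584 + 1597 = 4181
F_{20} = F_{19} + F_{18} = 4181 + 2584 = 6765
F_{21} = F_{20} + F_{19} = 6765 + 4181 = 10946
F_{22} = F_{21} + F_{20} = 10946 + 6765 = 17711
F_{23} = F_{22} + F_{21} = 17711 + 10946 = 28657
F_{24} = F_{23} + F_{22} = 28657 + 17711 = 46368

46368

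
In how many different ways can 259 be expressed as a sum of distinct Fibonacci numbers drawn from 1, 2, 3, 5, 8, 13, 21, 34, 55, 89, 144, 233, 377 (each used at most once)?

12

Starting from the Zeckendorf form and repeatedly splitting a term F_k into F_{k−1} + F_{k−2} (when neither is already used) reaches every representation.
259 = 233+21+5 = 233+21+3+2 = 233+13+8+5 = 144+89+21+5 = 233+13+8+3+2 = … (7 more), for 12 in all.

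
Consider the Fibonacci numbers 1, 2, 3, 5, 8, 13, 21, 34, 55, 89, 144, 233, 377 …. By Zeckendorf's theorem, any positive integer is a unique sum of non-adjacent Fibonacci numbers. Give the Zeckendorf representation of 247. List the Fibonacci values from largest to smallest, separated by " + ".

subtract 233 from 247: 14 remains
subtract 13 from 14: 1 remains
subtract 1 from 1: 0 remains
So 247 = 233 + 13 + 1, with no two terms consecutive in the sequence.

233 + 13 + 1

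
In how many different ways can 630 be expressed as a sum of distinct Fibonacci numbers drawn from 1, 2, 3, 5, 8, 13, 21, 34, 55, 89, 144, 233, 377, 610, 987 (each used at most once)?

Each representation comes from the Zeckendorf form by replacing some F_k with F_{k−1} + F_{k−2} where possible.
630 = 610+13+5+2 = 377+233+13+5+2 = 377+144+89+13+5+2 = 377+144+55+34+13+5+2 — 4 representations.

4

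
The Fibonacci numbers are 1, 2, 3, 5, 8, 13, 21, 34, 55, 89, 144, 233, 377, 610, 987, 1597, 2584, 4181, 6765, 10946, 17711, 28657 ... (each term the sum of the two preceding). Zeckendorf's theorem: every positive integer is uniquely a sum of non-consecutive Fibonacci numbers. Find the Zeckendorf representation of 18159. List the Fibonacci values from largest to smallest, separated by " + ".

take 17711 (≤ 18159); 18159 − 17711 = 448
take 377 (≤ 448); 448 − 377 = 71
take 55 (≤ 71); 71 − 55 = 16
take 13 (≤ 16); 16 − 13 = 3
take 3 (≤ 3); 3 − 3 = 0
So 18159 = 17711 + 377 + 55 + 13 + 3, with no two terms consecutive in the sequence.

17711 + 377 + 55 + 13 + 3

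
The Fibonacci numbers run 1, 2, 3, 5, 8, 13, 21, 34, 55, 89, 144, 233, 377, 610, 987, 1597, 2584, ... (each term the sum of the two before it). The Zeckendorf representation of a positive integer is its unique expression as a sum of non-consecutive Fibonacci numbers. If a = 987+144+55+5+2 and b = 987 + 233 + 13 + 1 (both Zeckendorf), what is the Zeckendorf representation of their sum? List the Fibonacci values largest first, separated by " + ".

The two numbers are 1193 and 1234, so their sum is 2427.
subtract 1597 from 2427: 830 remains
subtract 610 from 830: 220 remains
subtract 144 from 220: 76 remains
subtract 55 from 76: 21 remains
subtract 21 from 21: 0 remains

1597 + 610 + 144 + 55 + 21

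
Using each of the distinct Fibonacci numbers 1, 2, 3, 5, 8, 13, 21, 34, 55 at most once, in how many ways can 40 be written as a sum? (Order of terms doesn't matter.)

Starting from the Zeckendorf form and repeatedly splitting a term F_k into F_{k−1} + F_{k−2} (when neither is already used) reaches every representation.
40 = 34+5+1 = 34+3+2+1 = 21+13+5+1 = 21+13+3+2+1 = … (1 more), for 5 in all.

5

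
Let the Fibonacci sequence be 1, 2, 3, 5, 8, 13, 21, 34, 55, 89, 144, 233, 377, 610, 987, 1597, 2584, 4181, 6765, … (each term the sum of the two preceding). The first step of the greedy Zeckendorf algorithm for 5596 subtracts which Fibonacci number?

4181

4181 ≤ 5596 < 6765, so the largest Fibonacci number not exceeding 5596 is 4181.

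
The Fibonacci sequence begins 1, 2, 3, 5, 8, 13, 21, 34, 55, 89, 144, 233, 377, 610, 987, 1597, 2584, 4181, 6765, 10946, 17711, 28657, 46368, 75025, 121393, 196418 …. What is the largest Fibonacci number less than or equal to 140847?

121393 ≤ 140847 < 196418, so the largest Fibonacci number not exceeding 140847 is 121393.

121393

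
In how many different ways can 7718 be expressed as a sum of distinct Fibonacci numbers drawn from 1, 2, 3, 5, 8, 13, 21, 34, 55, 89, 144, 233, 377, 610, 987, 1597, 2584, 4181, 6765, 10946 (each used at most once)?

Starting from the Zeckendorf form and repeatedly splitting a term F_k into F_{k−1} + F_{k−2} (when neither is already used) reaches every representation.
7718 = 6765+610+233+89+21 = 6765+610+233+89+13+8 = 6765+610+233+55+34+21 = 6765+610+233+89+13+5+3 = 6765+610+233+55+34+13+8 = … (43 more), for 48 in all.

48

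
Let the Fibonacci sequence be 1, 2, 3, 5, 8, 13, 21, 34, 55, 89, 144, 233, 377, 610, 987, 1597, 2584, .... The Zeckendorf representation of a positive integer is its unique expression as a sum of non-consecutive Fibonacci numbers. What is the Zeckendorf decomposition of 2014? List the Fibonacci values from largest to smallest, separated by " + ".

1597 + 377 + 34 + 5 + 1

Greedily peel off the largest Fibonacci term at each step:
subtract 1597 from 2014: 417 remains
subtract 377 from 417: 40 remains
subtract 34 from 40: 6 remains
subtract 5 from 6: 1 remains
subtract 1 from 1: 0 remains
So 2014 = 1597 + 377 + 34 + 5 + 1, with no two terms consecutive in the sequence.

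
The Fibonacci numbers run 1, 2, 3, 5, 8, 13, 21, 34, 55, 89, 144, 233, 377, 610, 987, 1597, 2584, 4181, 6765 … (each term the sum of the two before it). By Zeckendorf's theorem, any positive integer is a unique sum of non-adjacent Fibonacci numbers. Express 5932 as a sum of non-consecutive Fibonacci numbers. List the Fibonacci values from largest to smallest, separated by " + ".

4181 ≤ 5932 < 6765, so take 4181; remainder 1751
1597 ≤ 1751 < 2584, so take 1597; remainder 154
144 ≤ 154 < 233, so take 144; remainder 10
8 ≤ 10 < 13, so take 8; remainder 2
2 ≤ 2 < 3, so take 2; remainder 0
So 5932 = 4181 + 1597 + 144 + 8 + 2, with no two terms consecutive in the sequence.

4181 + 1597 + 144 + 8 + 2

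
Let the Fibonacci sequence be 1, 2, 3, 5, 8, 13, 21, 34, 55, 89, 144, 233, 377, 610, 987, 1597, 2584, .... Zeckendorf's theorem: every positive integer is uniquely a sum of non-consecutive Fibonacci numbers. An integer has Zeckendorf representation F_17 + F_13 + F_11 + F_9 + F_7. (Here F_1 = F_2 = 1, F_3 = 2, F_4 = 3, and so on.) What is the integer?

F_17 + F_13 + F_11 + F_9 + F_7 = 1597 + 233 + 89 + 34 + 13 = 1966.

1966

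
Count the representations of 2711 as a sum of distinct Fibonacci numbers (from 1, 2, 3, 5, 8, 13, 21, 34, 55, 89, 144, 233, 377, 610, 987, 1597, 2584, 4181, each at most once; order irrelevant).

20

2711 = 2584+89+34+3+1 = 2584+89+21+13+3+1 = 1597+987+89+34+3+1 = 2584+89+21+8+5+3+1 = … (16 more), for 20 in all.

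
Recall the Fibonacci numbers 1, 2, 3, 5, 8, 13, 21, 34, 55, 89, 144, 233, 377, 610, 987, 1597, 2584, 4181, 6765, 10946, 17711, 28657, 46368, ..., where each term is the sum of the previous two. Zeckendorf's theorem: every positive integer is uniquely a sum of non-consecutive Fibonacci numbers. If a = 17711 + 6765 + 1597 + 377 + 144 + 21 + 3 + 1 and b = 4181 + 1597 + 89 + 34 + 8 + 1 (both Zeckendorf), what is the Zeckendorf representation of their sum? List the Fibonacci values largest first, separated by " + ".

The two numbers are 26619 and 5910, so their sum is 32529.
Repeatedly subtract the largest Fibonacci number that fits:
subtract 28657 from 32529: 3872 remains
subtract 2584 from 3872: 1288 remains
subtract 987 from 1288: 301 remains
subtract 233 from 301: 68 remains
subtract 55 from 68: 13 remains
subtract 13 from 13: 0 remains

28657 + 2584 + 987 + 233 + 55 + 13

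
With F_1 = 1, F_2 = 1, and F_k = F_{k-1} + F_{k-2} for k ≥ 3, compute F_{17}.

Iterating the recurrence up to F_{9} = 34 and F_{8} = 21:
F_{10} = F_{9} + F_{8} = 34 + 21 = 55
F_{11} = F_{10} + F_{9} = 55 + 34 = 89
F_{12} = F_{11} + F_{10} = 89 + 55 = 144
F_{13} = F_{12} + F_{11} = 144 + 89 = 233
F_{14} = F_{13} + F_{12} = 233 + 144 = 377
F_{15} = F_{14} + F_{13} = 377 + 233 = 610
F_{16} = F_{15} + F_{14} = 610 + 377 = 987
F_{17} = F_{16} + F_{15} = 987 + 610 = 1597

1597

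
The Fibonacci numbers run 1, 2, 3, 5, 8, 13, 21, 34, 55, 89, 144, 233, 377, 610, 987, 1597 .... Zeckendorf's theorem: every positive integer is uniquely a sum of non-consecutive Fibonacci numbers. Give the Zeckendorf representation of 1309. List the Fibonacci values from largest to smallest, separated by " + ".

987 + 233 + 89

Greedily peel off the largest Fibonacci term at each step:
subtract 987 from 1309: 322 remains
subtract 233 from 322: 89 remains
subtract 89 from 89: 0 remains
So 1309 = 987 + 233 + 89, with no two terms consecutive in the sequence.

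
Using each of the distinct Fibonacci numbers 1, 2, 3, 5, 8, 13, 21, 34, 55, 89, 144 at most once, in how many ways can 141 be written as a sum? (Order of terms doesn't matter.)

5

Each representation comes from the Zeckendorf form by replacing some F_k with F_{k−1} + F_{k−2} where possible.
141 = 89+34+13+5 = 89+34+13+3+2 = 89+34+8+5+3+2 = … (2 more), for 5 in all.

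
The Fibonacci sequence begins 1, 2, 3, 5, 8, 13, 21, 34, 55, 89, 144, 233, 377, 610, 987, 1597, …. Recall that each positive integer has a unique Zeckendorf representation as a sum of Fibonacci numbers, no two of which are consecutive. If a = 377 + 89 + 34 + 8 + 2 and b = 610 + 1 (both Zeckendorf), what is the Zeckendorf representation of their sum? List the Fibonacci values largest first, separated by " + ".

987 + 89 + 34 + 8 + 3

The two numbers are 510 and 611, so their sum is 1121.
1121: greatest Fibonacci not exceeding it is 987, leaving 134
134: greatest Fibonacci not exceeding it is 89, leaving 45
45: greatest Fibonacci not exceeding it is 34, leaving 11
11: greatest Fibonacci not exceeding it is 8, leaving 3
3: greatest Fibonacci not exceeding it is 3, leaving 0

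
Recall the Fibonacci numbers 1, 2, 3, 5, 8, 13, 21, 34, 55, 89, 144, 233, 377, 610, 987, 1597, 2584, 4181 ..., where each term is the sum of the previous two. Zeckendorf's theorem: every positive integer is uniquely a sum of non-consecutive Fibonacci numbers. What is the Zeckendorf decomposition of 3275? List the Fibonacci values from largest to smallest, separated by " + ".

Repeatedly subtract the largest Fibonacci number that fits:
largest Fibonacci ≤ 3275 is 2584; 3275 − 2584 = 691
largest Fibonacci ≤ 691 is 610; 691 − 610 = 81
largest Fibonacci ≤ 81 is 55; 81 − 55 = 26
largest Fibonacci ≤ 26 is 21; 26 − 21 = 5
largest Fibonacci ≤ 5 is 5; 5 − 5 = 0
So 3275 = 2584 + 610 + 55 + 21 + 5, with no two terms consecutive in the sequence.

2584 + 610 + 55 + 21 + 5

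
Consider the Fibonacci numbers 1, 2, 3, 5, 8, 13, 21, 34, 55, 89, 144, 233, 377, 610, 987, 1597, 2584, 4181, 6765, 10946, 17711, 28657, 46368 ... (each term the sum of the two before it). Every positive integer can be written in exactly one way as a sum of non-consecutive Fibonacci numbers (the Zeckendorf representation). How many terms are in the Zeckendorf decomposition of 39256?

8

Repeatedly subtract the largest Fibonacci number that fits:
take 28657 (≤ 39256); 39256 − 28657 = 10599
take 6765 (≤ 10599); 10599 − 6765 = 3834
take 2584 (≤ 3834); 3834 − 2584 = 1250
take 987 (≤ 1250); 1250 − 987 = 263
take 233 (≤ 263); 263 − 233 = 30
take 21 (≤ 30); 30 − 21 = 9
take 8 (≤ 9); 9 − 8 = 1
take 1 (≤ 1); 1 − 1 = 0
39256 = 28657 + 6765 + 2584 + 987 + 233 + 21 + 8 + 1, which has 8 terms.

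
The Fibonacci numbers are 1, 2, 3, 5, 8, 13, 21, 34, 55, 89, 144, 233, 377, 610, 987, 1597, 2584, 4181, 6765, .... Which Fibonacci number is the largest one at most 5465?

4181

4181 ≤ 5465 < 6765, so the largest Fibonacci number not exceeding 5465 is 4181.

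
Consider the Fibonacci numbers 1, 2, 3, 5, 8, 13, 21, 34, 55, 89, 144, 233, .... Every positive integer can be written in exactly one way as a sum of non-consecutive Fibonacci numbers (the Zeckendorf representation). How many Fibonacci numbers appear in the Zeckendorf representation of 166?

Greedily peel off the largest Fibonacci term at each step:
largest Fibonacci ≤ 166 is 144; 166 − 144 = 22
largest Fibonacci ≤ 22 is 21; 22 − 21 = 1
largest Fibonacci ≤ 1 is 1; 1 − 1 = 0
166 = 144 + 21 + 1, which has 3 terms.

3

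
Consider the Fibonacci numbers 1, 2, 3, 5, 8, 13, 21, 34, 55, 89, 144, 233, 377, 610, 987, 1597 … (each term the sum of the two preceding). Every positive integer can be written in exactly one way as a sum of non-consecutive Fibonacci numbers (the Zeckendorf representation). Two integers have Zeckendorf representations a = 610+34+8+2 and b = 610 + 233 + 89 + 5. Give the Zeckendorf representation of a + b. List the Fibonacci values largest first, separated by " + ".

987 + 377 + 144 + 55 + 21 + 5 + 2

The two numbers are 654 and 937, so their sum is 1591.
Greedy algorithm:
subtract 987 from 1591: 604 remains
subtract 377 from 604: 227 remains
subtract 144 from 227: 83 remains
subtract 55 from 83: 28 remains
subtract 21 from 28: 7 remains
subtract 5 from 7: 2 remains
subtract 2 from 2: 0 remains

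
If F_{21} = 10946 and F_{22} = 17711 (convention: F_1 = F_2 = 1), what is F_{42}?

By the doubling identity F_{2k} = F_k(2F_{k+1} − F_k): F_{42} = 10946·(2·17711 − 10946) = 10946·24476 = 267914296.

267914296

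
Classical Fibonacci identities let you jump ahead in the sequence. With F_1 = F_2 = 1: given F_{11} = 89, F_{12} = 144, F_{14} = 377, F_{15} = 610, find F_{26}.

121393

By the addition formula F_{m+n} = F_m F_{n+1} + F_{m−1} F_n with m=15, n=11: F_{26} = 610·144 + 377·89 = 87840 + 33553 = 121393.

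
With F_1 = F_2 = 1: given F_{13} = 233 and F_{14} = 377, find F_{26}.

121393

By the doubling identity F_{2k} = F_k(2F_{k+1} − F_k): F_{26} = 233·(2·377 − 233) = 233·521 = 121393.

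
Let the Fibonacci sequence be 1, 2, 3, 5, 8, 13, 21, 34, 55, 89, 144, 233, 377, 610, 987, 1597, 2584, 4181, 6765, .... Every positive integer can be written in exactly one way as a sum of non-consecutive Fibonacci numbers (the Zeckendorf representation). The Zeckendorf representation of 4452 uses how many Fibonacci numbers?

Greedy algorithm:
4452 − 4181 = 271
271 − 233 = 38
38 − 34 = 4
4 − 3 = 1
1 − 1 = 0
4452 = 4181 + 233 + 34 + 3 + 1, which has 5 terms.

5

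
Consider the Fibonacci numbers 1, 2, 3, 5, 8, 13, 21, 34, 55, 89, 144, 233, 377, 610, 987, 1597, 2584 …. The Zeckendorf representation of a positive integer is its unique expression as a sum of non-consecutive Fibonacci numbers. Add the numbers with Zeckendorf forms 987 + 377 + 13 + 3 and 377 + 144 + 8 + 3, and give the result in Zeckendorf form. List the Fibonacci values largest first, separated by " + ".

1597 + 233 + 55 + 21 + 5 + 1

The two numbers are 1380 and 532, so their sum is 1912.
Greedily peel off the largest Fibonacci term at each step:
1912 − 1597 = 315
315 − 233 = 82
82 − 55 = 27
27 − 21 = 6
6 − 5 = 1
1 − 1 = 0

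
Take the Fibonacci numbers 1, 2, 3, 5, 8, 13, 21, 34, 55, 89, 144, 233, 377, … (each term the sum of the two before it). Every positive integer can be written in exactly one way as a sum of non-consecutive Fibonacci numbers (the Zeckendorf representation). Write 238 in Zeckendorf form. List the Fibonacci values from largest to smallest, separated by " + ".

238 − 233 = 5
5 − 5 = 0
So 238 = 233 + 5, with no two terms consecutive in the sequence.

233 + 5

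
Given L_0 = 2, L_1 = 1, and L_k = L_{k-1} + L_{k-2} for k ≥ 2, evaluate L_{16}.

Iterating the recurrence up to L_{11} = 199 and L_{10} = 123:
L_{12} = L_{11} + L_{10} = 199 + 123 = 322
L_{13} = L_{12} + L_{11} = 322 + 199 = 521
L_{14} = L_{13} + L_{12} = 521 + 322 = 843
L_{15} = L_{14} + L_{13} = 843 + 521 = 1364
L_{16} = L_{15} + L_{14} = 1364 + 843 = 2207

2207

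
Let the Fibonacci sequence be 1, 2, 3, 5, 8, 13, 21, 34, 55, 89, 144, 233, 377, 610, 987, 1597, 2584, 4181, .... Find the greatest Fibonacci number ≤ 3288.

2584

2584 ≤ 3288 < 4181, so the largest Fibonacci number not exceeding 3288 is 2584.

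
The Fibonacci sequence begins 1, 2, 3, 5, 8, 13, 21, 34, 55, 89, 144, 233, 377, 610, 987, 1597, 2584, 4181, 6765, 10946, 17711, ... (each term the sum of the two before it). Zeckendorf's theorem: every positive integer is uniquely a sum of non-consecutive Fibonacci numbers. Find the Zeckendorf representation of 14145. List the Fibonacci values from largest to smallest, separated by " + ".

10946 + 2584 + 610 + 5

14145: greatest Fibonacci not exceeding it is 10946, leaving 3199
3199: greatest Fibonacci not exceeding it is 2584, leaving 615
615: greatest Fibonacci not exceeding it is 610, leaving 5
5: greatest Fibonacci not exceeding it is 5, leaving 0
So 14145 = 10946 + 2584 + 610 + 5, with no two terms consecutive in the sequence.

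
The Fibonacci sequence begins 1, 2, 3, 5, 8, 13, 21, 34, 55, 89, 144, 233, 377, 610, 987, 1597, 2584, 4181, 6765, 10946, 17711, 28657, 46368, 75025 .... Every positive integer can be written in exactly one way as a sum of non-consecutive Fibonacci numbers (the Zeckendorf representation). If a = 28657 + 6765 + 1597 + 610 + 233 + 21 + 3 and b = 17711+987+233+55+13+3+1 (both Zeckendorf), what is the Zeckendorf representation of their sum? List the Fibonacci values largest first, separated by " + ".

The two numbers are 37886 and 19003, so their sum is 56889.
largest Fibonacci ≤ 56889 is 46368; 56889 − 46368 = 10521
largest Fibonacci ≤ 10521 is 6765; 10521 − 6765 = 3756
largest Fibonacci ≤ 3756 is 2584; 3756 − 2584 = 1172
largest Fibonacci ≤ 1172 is 987; 1172 − 987 = 185
largest Fibonacci ≤ 185 is 144; 185 − 144 = 41
largest Fibonacci ≤ 41 is 34; 41 − 34 = 7
largest Fibonacci ≤ 7 is 5; 7 − 5 = 2
largest Fibonacci ≤ 2 is 2; 2 − 2 = 0

46368 + 6765 + 2584 + 987 + 144 + 34 + 5 + 2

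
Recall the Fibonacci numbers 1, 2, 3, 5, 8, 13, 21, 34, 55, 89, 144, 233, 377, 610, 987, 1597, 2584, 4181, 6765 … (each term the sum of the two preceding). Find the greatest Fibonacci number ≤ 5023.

4181 ≤ 5023 < 6765, so the largest Fibonacci number not exceeding 5023 is 4181.

4181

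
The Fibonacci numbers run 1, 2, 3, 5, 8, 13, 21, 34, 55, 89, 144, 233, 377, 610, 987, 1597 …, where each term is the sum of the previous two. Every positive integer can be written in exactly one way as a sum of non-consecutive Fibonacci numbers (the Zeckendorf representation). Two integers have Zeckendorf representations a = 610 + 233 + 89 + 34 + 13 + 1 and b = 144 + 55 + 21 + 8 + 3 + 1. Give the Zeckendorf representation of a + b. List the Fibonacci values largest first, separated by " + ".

The two numbers are 980 and 232, so their sum is 1212.
largest Fibonacci ≤ 1212 is 987; 1212 − 987 = 225
largest Fibonacci ≤ 225 is 144; 225 − 144 = 81
largest Fibonacci ≤ 81 is 55; 81 − 55 = 26
largest Fibonacci ≤ 26 is 21; 26 − 21 = 5
largest Fibonacci ≤ 5 is 5; 5 − 5 = 0

987 + 144 + 55 + 21 + 5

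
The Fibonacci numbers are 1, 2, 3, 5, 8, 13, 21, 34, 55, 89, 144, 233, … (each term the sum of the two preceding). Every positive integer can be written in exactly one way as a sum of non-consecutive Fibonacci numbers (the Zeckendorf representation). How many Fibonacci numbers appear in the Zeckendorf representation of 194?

4

Repeatedly subtract the largest Fibonacci number that fits:
take 144 (≤ 194); 194 − 144 = 50
take 34 (≤ 50); 50 − 34 = 16
take 13 (≤ 16); 16 − 13 = 3
take 3 (≤ 3); 3 − 3 = 0
194 = 144 + 34 + 13 + 3, which has 4 terms.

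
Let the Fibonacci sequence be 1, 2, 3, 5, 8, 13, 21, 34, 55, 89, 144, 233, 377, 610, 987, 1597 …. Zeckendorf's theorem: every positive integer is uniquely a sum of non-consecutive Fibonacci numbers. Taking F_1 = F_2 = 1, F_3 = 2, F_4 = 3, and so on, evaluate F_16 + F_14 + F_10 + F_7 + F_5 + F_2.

1438

F_16 + F_14 + F_10 + F_7 + F_5 + F_2 = 987 + 377 + 55 + 13 + 5 + 1 = 1438.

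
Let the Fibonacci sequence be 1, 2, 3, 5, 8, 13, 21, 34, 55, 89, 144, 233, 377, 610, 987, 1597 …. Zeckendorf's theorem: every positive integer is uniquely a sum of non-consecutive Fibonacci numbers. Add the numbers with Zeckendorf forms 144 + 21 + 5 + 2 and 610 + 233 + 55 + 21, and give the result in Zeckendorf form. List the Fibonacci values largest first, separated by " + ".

The two numbers are 172 and 919, so their sum is 1091.
Greedily peel off the largest Fibonacci term at each step:
1091 − 987 = 104
104 − 89 = 15
15 − 13 = 2
2 − 2 = 0

987 + 89 + 13 + 2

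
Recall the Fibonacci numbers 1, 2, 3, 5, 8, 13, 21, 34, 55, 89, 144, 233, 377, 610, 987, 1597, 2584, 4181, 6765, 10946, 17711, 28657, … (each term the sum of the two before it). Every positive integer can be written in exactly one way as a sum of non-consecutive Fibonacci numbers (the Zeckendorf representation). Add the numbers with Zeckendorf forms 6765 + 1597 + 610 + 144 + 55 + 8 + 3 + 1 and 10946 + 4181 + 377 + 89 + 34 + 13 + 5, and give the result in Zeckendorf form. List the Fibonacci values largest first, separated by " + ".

17711 + 6765 + 233 + 89 + 21 + 8 + 1

The two numbers are 9183 and 15645, so their sum is 24828.
subtract 17711 from 24828: 7117 remains
subtract 6765 from 7117: 352 remains
subtract 233 from 352: 119 remains
subtract 89 from 119: 30 remains
subtract 21 from 30: 9 remains
subtract 8 from 9: 1 remains
subtract 1 from 1: 0 remains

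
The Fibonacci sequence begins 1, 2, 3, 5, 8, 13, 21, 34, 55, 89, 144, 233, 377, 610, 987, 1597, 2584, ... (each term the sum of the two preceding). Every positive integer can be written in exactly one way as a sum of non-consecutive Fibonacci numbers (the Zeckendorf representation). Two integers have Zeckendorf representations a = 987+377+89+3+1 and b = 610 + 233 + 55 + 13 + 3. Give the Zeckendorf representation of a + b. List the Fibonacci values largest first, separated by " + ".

The two numbers are 1457 and 914, so their sum is 2371.
subtract 1597 from 2371: 774 remains
subtract 610 from 774: 164 remains
subtract 144 from 164: 20 remains
subtract 13 from 20: 7 remains
subtract 5 from 7: 2 remains
subtract 2 from 2: 0 remains

1597 + 610 + 144 + 13 + 5 + 2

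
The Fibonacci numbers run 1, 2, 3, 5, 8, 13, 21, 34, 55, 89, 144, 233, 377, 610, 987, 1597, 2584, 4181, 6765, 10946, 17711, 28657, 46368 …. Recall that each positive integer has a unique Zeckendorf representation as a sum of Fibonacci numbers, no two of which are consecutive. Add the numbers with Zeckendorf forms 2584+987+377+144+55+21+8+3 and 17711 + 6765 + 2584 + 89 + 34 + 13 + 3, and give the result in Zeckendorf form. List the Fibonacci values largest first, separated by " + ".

The two numbers are 4179 and 27199, so their sum is 31378.
take 28657 (≤ 31378); 31378 − 28657 = 2721
take 2584 (≤ 2721); 2721 − 2584 = 137
take 89 (≤ 137); 137 − 89 = 48
take 34 (≤ 48); 48 − 34 = 14
take 13 (≤ 14); 14 − 13 = 1
take 1 (≤ 1); 1 − 1 = 0

28657 + 2584 + 89 + 34 + 13 + 1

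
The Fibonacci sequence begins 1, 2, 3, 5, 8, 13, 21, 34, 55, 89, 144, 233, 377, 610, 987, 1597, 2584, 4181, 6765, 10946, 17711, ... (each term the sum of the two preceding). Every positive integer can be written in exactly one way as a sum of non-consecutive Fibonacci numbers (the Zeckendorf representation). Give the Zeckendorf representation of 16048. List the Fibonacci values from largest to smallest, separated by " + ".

10946 + 4181 + 610 + 233 + 55 + 21 + 2

Greedily peel off the largest Fibonacci term at each step:
16048: greatest Fibonacci not exceeding it is 10946, leaving 5102
5102: greatest Fibonacci not exceeding it is 4181, leaving 921
921: greatest Fibonacci not exceeding it is 610, leaving 311
311: greatest Fibonacci not exceeding it is 233, leaving 78
78: greatest Fibonacci not exceeding it is 55, leaving 23
23: greatest Fibonacci not exceeding it is 21, leaving 2
2: greatest Fibonacci not exceeding it is 2, leaving 0
So 16048 = 10946 + 4181 + 610 + 233 + 55 + 21 + 2, with no two terms consecutive in the sequence.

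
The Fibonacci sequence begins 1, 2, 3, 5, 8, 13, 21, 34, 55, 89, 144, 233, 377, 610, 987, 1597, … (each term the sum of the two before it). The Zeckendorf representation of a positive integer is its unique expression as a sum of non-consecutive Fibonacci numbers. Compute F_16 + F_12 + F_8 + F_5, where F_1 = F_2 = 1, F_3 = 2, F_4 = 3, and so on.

F_16 + F_12 + F_8 + F_5 = 987 + 144 + 21 + 5 = 1157.

1157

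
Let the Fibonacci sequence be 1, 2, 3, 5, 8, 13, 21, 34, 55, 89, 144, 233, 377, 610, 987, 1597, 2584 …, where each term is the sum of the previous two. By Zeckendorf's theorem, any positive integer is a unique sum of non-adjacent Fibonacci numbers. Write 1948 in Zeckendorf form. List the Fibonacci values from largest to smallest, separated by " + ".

1597 + 233 + 89 + 21 + 8

Greedy algorithm:
take 1597 (≤ 1948); 1948 − 1597 = 351
take 233 (≤ 351); 351 − 233 = 118
take 89 (≤ 118); 118 − 89 = 29
take 21 (≤ 29); 29 − 21 = 8
take 8 (≤ 8); 8 − 8 = 0
So 1948 = 1597 + 233 + 89 + 21 + 8, with no two terms consecutive in the sequence.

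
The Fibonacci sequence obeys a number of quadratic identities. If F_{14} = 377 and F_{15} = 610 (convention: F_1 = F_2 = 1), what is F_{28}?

317811

By the doubling identity F_{2k} = F_k(2F_{k+1} − F_k): F_{28} = 377·(2·610 − 377) = 377·843 = 317811.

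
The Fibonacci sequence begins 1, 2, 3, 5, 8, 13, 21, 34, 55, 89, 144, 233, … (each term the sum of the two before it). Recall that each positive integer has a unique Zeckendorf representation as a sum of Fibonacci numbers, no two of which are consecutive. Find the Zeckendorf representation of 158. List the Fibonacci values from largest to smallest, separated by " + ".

Repeatedly subtract the largest Fibonacci number that fits:
take 144 (≤ 158); 158 − 144 = 14
take 13 (≤ 14); 14 − 13 = 1
take 1 (≤ 1); 1 − 1 = 0
So 158 = 144 + 13 + 1, with no two terms consecutive in the sequence.

144 + 13 + 1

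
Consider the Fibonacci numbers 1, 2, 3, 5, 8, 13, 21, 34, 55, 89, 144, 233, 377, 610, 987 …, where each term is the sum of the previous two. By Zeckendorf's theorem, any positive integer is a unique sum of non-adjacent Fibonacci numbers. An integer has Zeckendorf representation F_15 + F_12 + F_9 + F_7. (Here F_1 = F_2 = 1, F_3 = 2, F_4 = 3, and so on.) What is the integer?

801

F_15 + F_12 + F_9 + F_7 = 610 + 144 + 34 + 13 = 801.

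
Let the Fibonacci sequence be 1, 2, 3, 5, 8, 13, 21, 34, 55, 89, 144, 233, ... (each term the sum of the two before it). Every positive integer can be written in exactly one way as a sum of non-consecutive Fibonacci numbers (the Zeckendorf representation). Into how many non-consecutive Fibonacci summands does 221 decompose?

4

221: greatest Fibonacci not exceeding it is 144, leaving 77
77: greatest Fibonacci not exceeding it is 55, leaving 22
22: greatest Fibonacci not exceeding it is 21, leaving 1
1: greatest Fibonacci not exceeding it is 1, leaving 0
221 = 144 + 55 + 21 + 1, which has 4 terms.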